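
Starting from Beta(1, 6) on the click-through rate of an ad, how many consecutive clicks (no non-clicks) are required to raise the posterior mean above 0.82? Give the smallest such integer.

k = 27

After k clicks and 0 non-clicks the posterior is Beta(1+k, 6), with mean (1+k)/(1+6+k).
Set (1+k)/(7+k) > 0.82 and solve: k > (0.82·7 − 1)/(1 − 0.82) = 26.333.
The smallest integer exceeding 26.333 is 27.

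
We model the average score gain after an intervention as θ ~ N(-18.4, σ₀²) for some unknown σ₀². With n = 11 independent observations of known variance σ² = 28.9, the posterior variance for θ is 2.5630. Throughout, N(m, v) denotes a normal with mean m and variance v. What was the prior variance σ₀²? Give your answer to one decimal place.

For the Normal–Normal model with known σ², precisions add: τ_n = τ₀ + n/σ².
So 1/σ₀² = 1/2.5630 − 11/28.9 = 0.390168 − 0.380623 = 0.009545.
Hence σ₀² = 1/0.009545 ≈ 104.8.

σ₀² = 104.8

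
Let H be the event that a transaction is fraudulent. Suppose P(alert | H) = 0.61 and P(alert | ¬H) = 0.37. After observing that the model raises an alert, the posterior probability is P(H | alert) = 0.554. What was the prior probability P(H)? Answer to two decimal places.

Bayes' rule in odds form gives O(H|E) = O(H)·[P(E|H)/P(E|¬H)], hence O(H) = O(H|E)/LR.
Posterior odds = 0.554/(1−0.554) = 1.2422. LR = 0.61/0.37 = 1.6486.
Prior odds = 1.2422/1.6486 = 0.7535, so P(H) = 0.7535/(1+0.7535) ≈ 0.43.

P(H) = 0.43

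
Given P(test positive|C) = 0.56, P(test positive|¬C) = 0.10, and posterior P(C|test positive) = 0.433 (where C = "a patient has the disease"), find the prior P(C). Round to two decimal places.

P(C) = 0.12

In odds form, posterior odds = prior odds × likelihood ratio, so prior odds = posterior odds ÷ LR.
Posterior odds = 0.433/(1−0.433) = 0.7637. LR = 0.56/0.10 = 5.6000.
Prior odds = 0.7637/5.6000 = 0.1364, so P(C) = 0.1364/(1+0.1364) ≈ 0.12.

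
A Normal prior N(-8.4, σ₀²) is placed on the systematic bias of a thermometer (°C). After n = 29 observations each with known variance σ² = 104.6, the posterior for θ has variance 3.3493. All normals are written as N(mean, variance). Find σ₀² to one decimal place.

For the Normal–Normal model with known σ², precisions add: τ_n = τ₀ + n/σ².
So 1/σ₀² = 1/3.3493 − 29/104.6 = 0.298570 − 0.277247 = 0.021323.
Hence σ₀² = 1/0.021323 ≈ 46.9.

σ₀² = 46.9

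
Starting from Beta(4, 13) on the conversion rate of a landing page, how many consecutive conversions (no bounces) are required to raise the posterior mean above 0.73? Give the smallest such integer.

After k conversions and 0 bounces the posterior is Beta(4+k, 13), with mean (4+k)/(4+13+k).
Set (4+k)/(17+k) > 0.73 and solve: k > (0.73·17 − 4)/(1 − 0.73) = 31.148.
The smallest integer exceeding 31.148 is 32, and checking k=32: (36)/(49) = 0.7347 > 0.73.

k = 32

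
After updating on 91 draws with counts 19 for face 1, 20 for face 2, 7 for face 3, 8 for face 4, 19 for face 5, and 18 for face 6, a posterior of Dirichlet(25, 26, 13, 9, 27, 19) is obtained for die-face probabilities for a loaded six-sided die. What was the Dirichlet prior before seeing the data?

Dirichlet(6, 6, 6, 1, 8, 1)

For a Dirichlet(α) prior with multinomial counts c, the posterior is Dirichlet(α + c) componentwise.
Subtract each count from the matching posterior parameter: 25−19=6, 26−20=6, 13−7=6, 9−8=1, 27−19=8, 19−18=1.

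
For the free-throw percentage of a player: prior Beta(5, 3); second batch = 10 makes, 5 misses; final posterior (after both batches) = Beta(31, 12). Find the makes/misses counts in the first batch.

16 makes and 4 misses

Sequential conjugate updates are equivalent to a single update on the pooled data, so total successes = posterior α − prior α and total failures = posterior β − prior β.
Total across both batches: 31−5=26 makes, 12−3=9 misses.
Subtract the second batch: 26−10=16 makes and 9−5=4 misses.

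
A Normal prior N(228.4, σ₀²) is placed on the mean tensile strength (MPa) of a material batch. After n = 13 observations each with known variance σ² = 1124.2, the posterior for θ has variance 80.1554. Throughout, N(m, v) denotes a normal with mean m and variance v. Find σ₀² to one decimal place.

σ₀² = 1096.5

Posterior precision equals prior precision plus data precision: 1/σ_n² = 1/σ₀² + n/σ².
So 1/σ₀² = 1/80.1554 − 13/1124.2 = 0.012476 − 0.011564 = 0.000912.
Hence σ₀² = 1/0.000912 ≈ 1096.5.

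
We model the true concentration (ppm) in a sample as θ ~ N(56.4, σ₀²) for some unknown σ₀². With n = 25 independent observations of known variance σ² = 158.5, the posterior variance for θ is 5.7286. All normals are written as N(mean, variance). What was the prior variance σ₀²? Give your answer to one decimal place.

σ₀² = 59.4

Posterior precision equals prior precision plus data precision: 1/σ_n² = 1/σ₀² + n/σ².
So 1/σ₀² = 1/5.7286 − 25/158.5 = 0.174563 − 0.157729 = 0.016834.
Hence σ₀² = 1/0.016834 ≈ 59.4.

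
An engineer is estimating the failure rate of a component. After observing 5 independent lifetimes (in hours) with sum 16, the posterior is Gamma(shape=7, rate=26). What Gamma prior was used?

Gamma–exponential conjugacy: posterior shape = α + n, posterior rate = β + Σtᵢ.
So α = 7 − 5 = 2 and β = 26 − 16 = 10.

Gamma(shape=2, rate=10)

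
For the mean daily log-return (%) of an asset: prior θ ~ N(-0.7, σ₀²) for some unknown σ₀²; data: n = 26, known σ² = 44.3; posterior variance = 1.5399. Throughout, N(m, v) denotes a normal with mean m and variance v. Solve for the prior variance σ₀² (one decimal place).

σ₀² = 16.0

For the Normal–Normal model with known σ², precisions add: τ_n = τ₀ + n/σ².
So 1/σ₀² = 1/1.5399 − 26/44.3 = 0.649393 − 0.586907 = 0.062486.
Hence σ₀² = 1/0.062486 ≈ 16.0.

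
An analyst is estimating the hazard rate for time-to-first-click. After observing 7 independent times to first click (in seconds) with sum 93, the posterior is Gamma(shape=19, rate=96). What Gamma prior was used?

Gamma(shape=12, rate=3)

For an exponential likelihood with a Gamma(α, β) prior on the rate, n observations with total T give posterior Gamma(α+n, β+T).
So α = 19 − 7 = 12 and β = 96 − 93 = 3.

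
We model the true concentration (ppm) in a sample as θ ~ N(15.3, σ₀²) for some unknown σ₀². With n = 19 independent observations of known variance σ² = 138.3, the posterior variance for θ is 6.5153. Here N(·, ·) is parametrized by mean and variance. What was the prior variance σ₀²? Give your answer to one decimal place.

σ₀² = 62.1

Posterior precision equals prior precision plus data precision: 1/σ_n² = 1/σ₀² + n/σ².
So 1/σ₀² = 1/6.5153 − 19/138.3 = 0.153485 − 0.137383 = 0.016102.
Hence σ₀² = 1/0.016102 ≈ 62.1.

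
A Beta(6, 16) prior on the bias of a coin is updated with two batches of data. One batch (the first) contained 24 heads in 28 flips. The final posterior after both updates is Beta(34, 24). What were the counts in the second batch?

Because Beta–binomial updating is additive in the counts, the combined data contributed (α_post−α_prior, β_post−β_prior) successes and failures.
Total across both batches: 34−6=28 heads, 24−16=8 tails.
Subtract the first batch: 28−24=4 heads and 8−4=4 tails.

4 heads and 4 tails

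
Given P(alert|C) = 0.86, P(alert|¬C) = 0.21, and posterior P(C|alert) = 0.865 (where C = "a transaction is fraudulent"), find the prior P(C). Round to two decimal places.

Bayes' rule in odds form gives O(C|E) = O(C)·[P(E|C)/P(E|¬C)], hence O(C) = O(C|E)/LR.
Posterior odds = 0.865/(1−0.865) = 6.4074. LR = 0.86/0.21 = 4.0952.
Prior odds = 6.4074/4.0952 = 1.5646, so P(C) = 1.5646/(1+1.5646) ≈ 0.61.

P(C) = 0.61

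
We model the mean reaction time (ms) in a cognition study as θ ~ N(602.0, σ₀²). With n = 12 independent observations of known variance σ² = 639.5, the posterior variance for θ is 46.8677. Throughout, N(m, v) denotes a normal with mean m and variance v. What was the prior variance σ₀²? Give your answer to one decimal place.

For the Normal–Normal model with known σ², precisions add: τ_n = τ₀ + n/σ².
So 1/σ₀² = 1/46.8677 − 12/639.5 = 0.021337 − 0.018765 = 0.002572.
Hence σ₀² = 1/0.002572 ≈ 388.8.

σ₀² = 388.8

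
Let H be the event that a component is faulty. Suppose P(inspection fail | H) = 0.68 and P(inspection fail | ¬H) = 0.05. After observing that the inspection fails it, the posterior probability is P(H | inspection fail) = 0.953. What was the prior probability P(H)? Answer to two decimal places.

Bayes' rule in odds form gives O(H|E) = O(H)·[P(E|H)/P(E|¬H)], hence O(H) = O(H|E)/LR.
Posterior odds = 0.953/(1−0.953) = 20.2766. LR = 0.68/0.05 = 13.6000.
Prior odds = 20.2766/13.6000 = 1.4909, so P(H) = 1.4909/(1+1.4909) ≈ 0.60.

P(H) = 0.60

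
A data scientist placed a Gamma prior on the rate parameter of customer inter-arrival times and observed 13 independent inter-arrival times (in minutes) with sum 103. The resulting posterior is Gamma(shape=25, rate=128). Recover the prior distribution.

Gamma–exponential conjugacy: posterior shape = α + n, posterior rate = β + Σtᵢ.
So α = 25 − 13 = 12 and β = 128 − 103 = 25.

Gamma(shape=12, rate=25)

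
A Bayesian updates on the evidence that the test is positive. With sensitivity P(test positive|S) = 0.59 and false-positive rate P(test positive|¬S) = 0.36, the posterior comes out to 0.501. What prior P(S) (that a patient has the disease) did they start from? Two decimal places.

In odds form, posterior odds = prior odds × likelihood ratio, so prior odds = posterior odds ÷ LR.
Posterior odds = 0.501/(1−0.501) = 1.0040. LR = 0.59/0.36 = 1.6389.
Prior odds = 1.0040/1.6389 = 0.6126, so P(S) = 0.6126/(1+0.6126) ≈ 0.38.

P(S) = 0.38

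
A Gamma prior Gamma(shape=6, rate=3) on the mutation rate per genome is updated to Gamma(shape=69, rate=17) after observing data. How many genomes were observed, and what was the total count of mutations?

A Gamma(α, β) prior (rate parametrization) on a Poisson rate with n observations summing to S gives posterior Gamma(α+S, β+n).
Matching: Σxᵢ = 69 − 6 = 63 and n = 17 − 3 = 14.

n = 14 genomes with total 63 mutations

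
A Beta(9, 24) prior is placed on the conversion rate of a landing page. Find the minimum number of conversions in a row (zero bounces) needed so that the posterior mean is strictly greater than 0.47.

After k conversions and 0 bounces the posterior is Beta(9+k, 24), with mean (9+k)/(9+24+k).
Set (9+k)/(33+k) > 0.47 and solve: k > (0.47·33 − 9)/(1 − 0.47) = 12.283.
The smallest integer exceeding 12.283 is 13.

k = 13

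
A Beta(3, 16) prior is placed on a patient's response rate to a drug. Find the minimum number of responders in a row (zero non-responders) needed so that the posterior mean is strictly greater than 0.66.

k = 29

After k responders and 0 non-responders the posterior is Beta(3+k, 16), with mean (3+k)/(3+16+k).
Set (3+k)/(19+k) > 0.66 and solve: k > (0.66·19 − 3)/(1 − 0.66) = 28.059.
The smallest integer exceeding 28.059 is 29, and checking k=29: (32)/(48) = 0.6667 > 0.66.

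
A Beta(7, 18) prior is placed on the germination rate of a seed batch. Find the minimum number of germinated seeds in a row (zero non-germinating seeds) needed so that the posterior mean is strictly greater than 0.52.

After k germinated seeds and 0 non-germinating seeds the posterior is Beta(7+k, 18), with mean (7+k)/(7+18+k).
Set (7+k)/(25+k) > 0.52 and solve: k > (0.52·25 − 7)/(1 − 0.52) = 12.500.
The smallest integer exceeding 12.500 is 13.

k = 13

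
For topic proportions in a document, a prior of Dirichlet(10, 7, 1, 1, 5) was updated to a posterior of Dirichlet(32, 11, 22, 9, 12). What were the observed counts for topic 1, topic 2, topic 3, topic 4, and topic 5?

For a Dirichlet(α) prior with multinomial counts c, the posterior is Dirichlet(α + c) componentwise.
Counts are posterior − prior componentwise: 32−10=22, 11−7=4, 22−1=21, 9−1=8, 12−5=7.

counts (22, 4, 21, 8, 7)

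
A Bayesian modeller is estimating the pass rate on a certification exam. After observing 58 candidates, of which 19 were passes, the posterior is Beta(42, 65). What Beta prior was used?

Beta(23, 26)

Under Beta–binomial conjugacy the posterior parameters are (a+s, b+f).
Subtract the data counts: 42−19=23, 65−39=26.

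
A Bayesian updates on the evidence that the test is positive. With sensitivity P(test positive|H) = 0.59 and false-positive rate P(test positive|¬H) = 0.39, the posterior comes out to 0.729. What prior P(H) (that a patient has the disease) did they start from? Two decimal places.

P(H) = 0.64

In odds form, posterior odds = prior odds × likelihood ratio, so prior odds = posterior odds ÷ LR.
Posterior odds = 0.729/(1−0.729) = 2.6900. LR = 0.59/0.39 = 1.5128.
Prior odds = 2.6900/1.5128 = 1.7782, so P(H) = 1.7782/(1+1.7782) ≈ 0.64.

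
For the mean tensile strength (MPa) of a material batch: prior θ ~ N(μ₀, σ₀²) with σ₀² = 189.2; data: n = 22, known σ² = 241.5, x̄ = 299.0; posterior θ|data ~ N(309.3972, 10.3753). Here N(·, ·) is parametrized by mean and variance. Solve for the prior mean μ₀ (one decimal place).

With known observation variance, the Normal–Normal posterior has precision τ_n = τ₀ + n/σ² and mean μ_n = (τ₀μ₀ + (n/σ²)x̄)/τ_n.
Here τ₀ = 1/189.2 = 0.005285 and τ_data = 22/241.5 = 0.091097, so τ_n = 0.096382.
Rearranging for μ₀: μ₀ = (μ_n·τ_n − τ_data·x̄)/τ₀ = (309.3972·0.096382 − 0.091097·299.0) / 0.005285 = 2.582318/0.005285 ≈ 488.6.

μ₀ = 488.6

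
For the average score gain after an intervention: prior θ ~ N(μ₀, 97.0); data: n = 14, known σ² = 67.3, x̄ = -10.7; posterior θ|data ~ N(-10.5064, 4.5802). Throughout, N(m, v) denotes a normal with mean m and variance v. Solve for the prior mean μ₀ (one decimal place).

μ₀ = -6.6

The posterior mean is a precision-weighted average: μ_n = (τ₀μ₀ + τ_data·x̄)/(τ₀+τ_data), with τ₀=1/σ₀² and τ_data=n/σ².
Here τ₀ = 1/97.0 = 0.010309 and τ_data = 14/67.3 = 0.208024, so τ_n = 0.218333.
Rearranging for μ₀: μ₀ = (μ_n·τ_n − τ_data·x̄)/τ₀ = (-10.5064·0.218333 − 0.208024·-10.7) / 0.010309 = -0.068037/0.010309 ≈ -6.6.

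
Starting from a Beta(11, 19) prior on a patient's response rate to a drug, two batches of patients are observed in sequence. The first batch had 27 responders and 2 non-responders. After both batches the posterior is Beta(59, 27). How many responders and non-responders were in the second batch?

Because Beta–binomial updating is additive in the counts, the combined data contributed (α_post−α_prior, β_post−β_prior) successes and failures.
Total across both batches: 59−11=48 responders, 27−19=8 non-responders.
Subtract the first batch: 48−27=21 responders and 8−2=6 non-responders.

21 responders and 6 non-responders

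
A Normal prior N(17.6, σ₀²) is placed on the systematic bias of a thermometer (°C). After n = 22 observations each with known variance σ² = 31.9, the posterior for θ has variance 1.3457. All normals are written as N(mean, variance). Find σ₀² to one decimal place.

For the Normal–Normal model with known σ², precisions add: τ_n = τ₀ + n/σ².
So 1/σ₀² = 1/1.3457 − 22/31.9 = 0.743108 − 0.689655 = 0.053453.
Hence σ₀² = 1/0.053453 ≈ 18.7.

σ₀² = 18.7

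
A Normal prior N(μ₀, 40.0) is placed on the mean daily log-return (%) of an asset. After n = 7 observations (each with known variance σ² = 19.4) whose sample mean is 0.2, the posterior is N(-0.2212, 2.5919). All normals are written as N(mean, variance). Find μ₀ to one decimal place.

μ₀ = -6.3

With known observation variance, the Normal–Normal posterior has precision τ_n = τ₀ + n/σ² and mean μ_n = (τ₀μ₀ + (n/σ²)x̄)/τ_n.
Here τ₀ = 1/40.0 = 0.025000 and τ_data = 7/19.4 = 0.360825, so τ_n = 0.385825.
Rearranging for μ₀: μ₀ = (μ_n·τ_n − τ_data·x̄)/τ₀ = (-0.2212·0.385825 − 0.360825·0.2) / 0.025000 = -0.157509/0.025000 ≈ -6.3.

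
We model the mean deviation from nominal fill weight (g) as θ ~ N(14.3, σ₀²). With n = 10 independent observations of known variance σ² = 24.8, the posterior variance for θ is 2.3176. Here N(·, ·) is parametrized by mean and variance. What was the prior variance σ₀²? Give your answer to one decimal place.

For the Normal–Normal model with known σ², precisions add: τ_n = τ₀ + n/σ².
So 1/σ₀² = 1/2.3176 − 10/24.8 = 0.431481 − 0.403226 = 0.028255.
Hence σ₀² = 1/0.028255 ≈ 35.4.

σ₀² = 35.4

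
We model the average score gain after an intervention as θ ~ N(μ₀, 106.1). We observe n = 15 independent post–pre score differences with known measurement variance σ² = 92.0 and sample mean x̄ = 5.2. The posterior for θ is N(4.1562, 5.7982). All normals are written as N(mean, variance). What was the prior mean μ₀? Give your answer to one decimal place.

The posterior mean is a precision-weighted average: μ_n = (τ₀μ₀ + τ_data·x̄)/(τ₀+τ_data), with τ₀=1/σ₀² and τ_data=n/σ².
Here τ₀ = 1/106.1 = 0.009425 and τ_data = 15/92.0 = 0.163043, so τ_n = 0.172468.
Rearranging for μ₀: μ₀ = (μ_n·τ_n − τ_data·x̄)/τ₀ = (4.1562·0.172468 − 0.163043·5.2) / 0.009425 = -0.131012/0.009425 ≈ -13.9.

μ₀ = -13.9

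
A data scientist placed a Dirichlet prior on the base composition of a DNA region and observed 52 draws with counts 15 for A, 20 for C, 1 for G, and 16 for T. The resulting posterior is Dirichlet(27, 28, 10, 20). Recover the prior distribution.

Dirichlet(12, 8, 9, 4)

For a Dirichlet(α) prior with multinomial counts c, the posterior is Dirichlet(α + c) componentwise.
Subtract each count from the matching posterior parameter: 27−15=12, 28−20=8, 10−1=9, 20−16=4.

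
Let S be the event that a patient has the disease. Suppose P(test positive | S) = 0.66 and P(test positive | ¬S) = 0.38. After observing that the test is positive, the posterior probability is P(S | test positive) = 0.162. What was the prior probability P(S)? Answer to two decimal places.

P(S) = 0.10

In odds form, posterior odds = prior odds × likelihood ratio, so prior odds = posterior odds ÷ LR.
Posterior odds = 0.162/(1−0.162) = 0.1933. LR = 0.66/0.38 = 1.7368.
Prior odds = 0.1933/1.7368 = 0.1113, so P(S) = 0.1113/(1+0.1113) ≈ 0.10.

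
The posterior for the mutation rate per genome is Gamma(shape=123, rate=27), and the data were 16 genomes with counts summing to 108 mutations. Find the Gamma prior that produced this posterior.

Gamma(shape=15, rate=11)

A Gamma(α, β) prior (rate parametrization) on a Poisson rate with n observations summing to S gives posterior Gamma(α+S, β+n).
So α = 123 − 108 = 15 and β = 27 − 16 = 11.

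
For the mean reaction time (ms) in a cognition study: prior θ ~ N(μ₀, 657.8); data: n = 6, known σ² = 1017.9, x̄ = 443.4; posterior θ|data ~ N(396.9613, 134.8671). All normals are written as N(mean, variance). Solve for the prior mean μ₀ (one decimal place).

The posterior mean is a precision-weighted average: μ_n = (τ₀μ₀ + τ_data·x̄)/(τ₀+τ_data), with τ₀=1/σ₀² and τ_data=n/σ².
Here τ₀ = 1/657.8 = 0.001520 and τ_data = 6/1017.9 = 0.005894, so τ_n = 0.007414.
Rearranging for μ₀: μ₀ = (μ_n·τ_n − τ_data·x̄)/τ₀ = (396.9613·0.007414 − 0.005894·443.4) / 0.001520 = 0.329671/0.001520 ≈ 216.9.

μ₀ = 216.9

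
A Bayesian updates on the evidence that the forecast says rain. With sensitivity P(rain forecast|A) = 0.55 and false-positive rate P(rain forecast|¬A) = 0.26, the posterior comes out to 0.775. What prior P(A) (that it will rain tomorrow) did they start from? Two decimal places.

P(A) = 0.62

In odds form, posterior odds = prior odds × likelihood ratio, so prior odds = posterior odds ÷ LR.
Posterior odds = 0.775/(1−0.775) = 3.4444. LR = 0.55/0.26 = 2.1154.
Prior odds = 3.4444/2.1154 = 1.6282, so P(A) = 1.6282/(1+1.6282) ≈ 0.62.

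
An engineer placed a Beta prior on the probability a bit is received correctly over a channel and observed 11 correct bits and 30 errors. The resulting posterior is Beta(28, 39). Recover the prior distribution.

Beta is conjugate to the binomial likelihood: posterior = Beta(a+s, b+f).
So a = 28 − 11 = 17 and b = 39 − 30 = 9.

Beta(17, 9)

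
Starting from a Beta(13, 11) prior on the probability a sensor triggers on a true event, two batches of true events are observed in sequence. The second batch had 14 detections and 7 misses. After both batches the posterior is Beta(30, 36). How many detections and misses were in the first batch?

Because Beta–binomial updating is additive in the counts, the combined data contributed (α_post−α_prior, β_post−β_prior) successes and failures.
Total across both batches: 30−13=17 detections, 36−11=25 misses.
Subtract the second batch: 17−14=3 detections and 25−7=18 misses.

3 detections and 18 misses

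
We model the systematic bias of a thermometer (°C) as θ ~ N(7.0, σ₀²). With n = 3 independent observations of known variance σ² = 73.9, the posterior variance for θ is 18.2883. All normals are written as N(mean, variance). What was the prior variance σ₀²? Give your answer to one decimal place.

σ₀² = 71.0

For the Normal–Normal model with known σ², precisions add: τ_n = τ₀ + n/σ².
So 1/σ₀² = 1/18.2883 − 3/73.9 = 0.054680 − 0.040595 = 0.014085.
Hence σ₀² = 1/0.014085 ≈ 71.0.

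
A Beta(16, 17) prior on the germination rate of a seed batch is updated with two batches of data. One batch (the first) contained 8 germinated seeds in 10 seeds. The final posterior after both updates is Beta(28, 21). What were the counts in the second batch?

4 germinated seeds and 2 non-germinating seeds

Sequential conjugate updates are equivalent to a single update on the pooled data, so total successes = posterior α − prior α and total failures = posterior β − prior β.
Total across both batches: 28−16=12 germinated seeds, 21−17=4 non-germinating seeds.
Subtract the first batch: 12−8=4 germinated seeds and 4−2=2 non-germinating seeds.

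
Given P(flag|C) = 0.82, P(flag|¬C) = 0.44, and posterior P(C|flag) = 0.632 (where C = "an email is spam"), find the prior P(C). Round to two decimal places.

P(C) = 0.48

Bayes' rule in odds form gives O(C|E) = O(C)·[P(E|C)/P(E|¬C)], hence O(C) = O(C|E)/LR.
Posterior odds = 0.632/(1−0.632) = 1.7174. LR = 0.82/0.44 = 1.8636.
Prior odds = 1.7174/1.8636 = 0.9215, so P(C) = 0.9215/(1+0.9215) ≈ 0.48.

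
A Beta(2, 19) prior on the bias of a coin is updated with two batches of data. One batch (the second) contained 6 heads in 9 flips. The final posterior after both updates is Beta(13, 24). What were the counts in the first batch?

Sequential conjugate updates are equivalent to a single update on the pooled data, so total successes = posterior α − prior α and total failures = posterior β − prior β.
Total across both batches: 13−2=11 heads, 24−19=5 tails.
Subtract the second batch: 11−6=5 heads and 5−3=2 tails.

5 heads and 2 tails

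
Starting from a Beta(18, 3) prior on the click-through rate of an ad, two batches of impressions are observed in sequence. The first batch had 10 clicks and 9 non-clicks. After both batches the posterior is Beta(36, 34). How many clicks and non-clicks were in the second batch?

Because Beta–binomial updating is additive in the counts, the combined data contributed (α_post−α_prior, β_post−β_prior) successes and failures.
Total across both batches: 36−18=18 clicks, 34−3=31 non-clicks.
Subtract the first batch: 18−10=8 clicks and 31−9=22 non-clicks.

8 clicks and 22 non-clicks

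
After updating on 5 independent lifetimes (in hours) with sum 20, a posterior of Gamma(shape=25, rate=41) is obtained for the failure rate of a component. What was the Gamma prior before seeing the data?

For an exponential likelihood with a Gamma(α, β) prior on the rate, n observations with total T give posterior Gamma(α+n, β+T).
So α = 25 − 5 = 20 and β = 41 − 20 = 21.

Gamma(shape=20, rate=21)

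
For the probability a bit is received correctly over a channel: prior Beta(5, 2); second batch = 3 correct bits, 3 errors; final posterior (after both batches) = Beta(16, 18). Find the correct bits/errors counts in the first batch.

Because Beta–binomial updating is additive in the counts, the combined data contributed (α_post−α_prior, β_post−β_prior) successes and failures.
Total across both batches: 16−5=11 correct bits, 18−2=16 errors.
Subtract the second batch: 11−3=8 correct bits and 16−3=13 errors.

8 correct bits and 13 errors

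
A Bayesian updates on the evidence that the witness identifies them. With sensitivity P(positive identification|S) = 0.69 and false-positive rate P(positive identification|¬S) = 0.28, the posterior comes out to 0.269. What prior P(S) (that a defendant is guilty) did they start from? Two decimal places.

P(S) = 0.13

Bayes' rule in odds form gives O(S|E) = O(S)·[P(E|S)/P(E|¬S)], hence O(S) = O(S|E)/LR.
Posterior odds = 0.269/(1−0.269) = 0.3680. LR = 0.69/0.28 = 2.4643.
Prior odds = 0.3680/2.4643 = 0.1493, so P(S) = 0.1493/(1+0.1493) ≈ 0.13.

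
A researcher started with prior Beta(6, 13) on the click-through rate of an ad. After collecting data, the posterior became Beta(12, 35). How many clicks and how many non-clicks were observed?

6 clicks and 22 non-clicks

A Beta(a, b) prior with s successes and f failures in binomial data gives a Beta(a+s, b+f) posterior.
Match parameters: s=12−6=6, f=35−13=22.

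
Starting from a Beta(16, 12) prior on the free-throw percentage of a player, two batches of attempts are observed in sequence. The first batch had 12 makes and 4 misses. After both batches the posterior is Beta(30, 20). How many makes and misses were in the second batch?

2 makes and 4 misses

Because Beta–binomial updating is additive in the counts, the combined data contributed (α_post−α_prior, β_post−β_prior) successes and failures.
Total across both batches: 30−16=14 makes, 20−12=8 misses.
Subtract the first batch: 14−12=2 makes and 8−4=4 misses.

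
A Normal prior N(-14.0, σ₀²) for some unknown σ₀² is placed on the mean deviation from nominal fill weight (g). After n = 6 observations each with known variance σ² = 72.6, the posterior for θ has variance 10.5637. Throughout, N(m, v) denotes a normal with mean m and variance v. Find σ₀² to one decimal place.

Posterior precision equals prior precision plus data precision: 1/σ_n² = 1/σ₀² + n/σ².
So 1/σ₀² = 1/10.5637 − 6/72.6 = 0.094664 − 0.082645 = 0.012019.
Hence σ₀² = 1/0.012019 ≈ 83.2.

σ₀² = 83.2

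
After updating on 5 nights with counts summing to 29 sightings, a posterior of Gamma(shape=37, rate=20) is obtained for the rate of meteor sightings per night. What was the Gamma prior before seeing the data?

Gamma(shape=8, rate=15)

Gamma–Poisson conjugacy: posterior shape = α + Σxᵢ, posterior rate = β + n.
So α = 37 − 29 = 8 and β = 20 − 5 = 15.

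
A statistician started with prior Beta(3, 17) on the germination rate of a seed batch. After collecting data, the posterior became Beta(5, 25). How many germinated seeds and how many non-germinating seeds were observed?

2 germinated seeds and 8 non-germinating seeds

A Beta(a, b) prior with s successes and f failures in binomial data gives a Beta(a+s, b+f) posterior.
Match parameters: s=5−3=2, f=25−17=8.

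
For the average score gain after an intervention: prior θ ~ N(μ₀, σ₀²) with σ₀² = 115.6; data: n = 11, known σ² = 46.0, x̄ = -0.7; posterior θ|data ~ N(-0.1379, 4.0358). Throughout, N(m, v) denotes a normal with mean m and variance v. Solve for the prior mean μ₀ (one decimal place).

μ₀ = 15.4

The posterior mean is a precision-weighted average: μ_n = (τ₀μ₀ + τ_data·x̄)/(τ₀+τ_data), with τ₀=1/σ₀² and τ_data=n/σ².
Here τ₀ = 1/115.6 = 0.008651 and τ_data = 11/46.0 = 0.239130, so τ_n = 0.247781.
Rearranging for μ₀: μ₀ = (μ_n·τ_n − τ_data·x̄)/τ₀ = (-0.1379·0.247781 − 0.239130·-0.7) / 0.008651 = 0.133222/0.008651 ≈ 15.4.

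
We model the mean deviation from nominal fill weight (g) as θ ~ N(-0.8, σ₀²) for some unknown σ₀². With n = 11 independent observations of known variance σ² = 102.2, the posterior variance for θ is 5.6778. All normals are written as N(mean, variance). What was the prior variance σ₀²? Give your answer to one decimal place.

σ₀² = 14.6

For the Normal–Normal model with known σ², precisions add: τ_n = τ₀ + n/σ².
So 1/σ₀² = 1/5.6778 − 11/102.2 = 0.176125 − 0.107632 = 0.068493.
Hence σ₀² = 1/0.068493 ≈ 14.6.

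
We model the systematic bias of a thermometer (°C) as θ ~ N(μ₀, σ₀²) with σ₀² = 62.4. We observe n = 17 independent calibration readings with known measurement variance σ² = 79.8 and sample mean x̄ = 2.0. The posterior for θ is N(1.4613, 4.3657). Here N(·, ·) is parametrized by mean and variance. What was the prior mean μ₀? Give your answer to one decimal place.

μ₀ = -5.7

The posterior mean is a precision-weighted average: μ_n = (τ₀μ₀ + τ_data·x̄)/(τ₀+τ_data), with τ₀=1/σ₀² and τ_data=n/σ².
Here τ₀ = 1/62.4 = 0.016026 and τ_data = 17/79.8 = 0.213033, so τ_n = 0.229059.
Rearranging for μ₀: μ₀ = (μ_n·τ_n − τ_data·x̄)/τ₀ = (1.4613·0.229059 − 0.213033·2.0) / 0.016026 = -0.091342/0.016026 ≈ -5.7.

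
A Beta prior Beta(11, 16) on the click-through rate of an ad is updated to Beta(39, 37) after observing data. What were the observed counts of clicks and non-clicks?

Under Beta–binomial conjugacy the posterior parameters are (a+s, b+f).
Match parameters: s=39−11=28, f=37−16=21.

28 clicks and 21 non-clicks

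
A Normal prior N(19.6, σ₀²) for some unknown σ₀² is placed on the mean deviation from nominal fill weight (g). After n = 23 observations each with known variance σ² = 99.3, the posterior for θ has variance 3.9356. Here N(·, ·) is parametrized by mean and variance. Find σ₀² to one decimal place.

σ₀² = 44.5

Posterior precision equals prior precision plus data precision: 1/σ_n² = 1/σ₀² + n/σ².
So 1/σ₀² = 1/3.9356 − 23/99.3 = 0.254091 − 0.231621 = 0.022470.
Hence σ₀² = 1/0.022470 ≈ 44.5.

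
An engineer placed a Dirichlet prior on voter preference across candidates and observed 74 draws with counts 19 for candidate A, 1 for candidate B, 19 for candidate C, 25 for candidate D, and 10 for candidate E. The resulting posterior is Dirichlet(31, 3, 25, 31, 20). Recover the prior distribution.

Dirichlet(12, 2, 6, 6, 10)

For a Dirichlet(α) prior with multinomial counts c, the posterior is Dirichlet(α + c) componentwise.
Subtract each count from the matching posterior parameter: 31−19=12, 3−1=2, 25−19=6, 31−25=6, 20−10=10.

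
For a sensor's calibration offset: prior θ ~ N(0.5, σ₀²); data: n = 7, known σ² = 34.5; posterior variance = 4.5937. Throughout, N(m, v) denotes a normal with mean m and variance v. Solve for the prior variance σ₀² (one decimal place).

For the Normal–Normal model with known σ², precisions add: τ_n = τ₀ + n/σ².
So 1/σ₀² = 1/4.5937 − 7/34.5 = 0.217689 − 0.202899 = 0.014790.
Hence σ₀² = 1/0.014790 ≈ 67.6.

σ₀² = 67.6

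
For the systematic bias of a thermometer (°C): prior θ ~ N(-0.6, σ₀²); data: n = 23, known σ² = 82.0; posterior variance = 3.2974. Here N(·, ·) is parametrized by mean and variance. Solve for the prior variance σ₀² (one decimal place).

For the Normal–Normal model with known σ², precisions add: τ_n = τ₀ + n/σ².
So 1/σ₀² = 1/3.2974 − 23/82.0 = 0.303269 − 0.280488 = 0.022781.
Hence σ₀² = 1/0.022781 ≈ 43.9.

σ₀² = 43.9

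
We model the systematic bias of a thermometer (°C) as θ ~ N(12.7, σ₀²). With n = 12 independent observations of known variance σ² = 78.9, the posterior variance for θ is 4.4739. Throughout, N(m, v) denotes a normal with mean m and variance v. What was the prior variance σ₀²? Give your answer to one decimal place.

Posterior precision equals prior precision plus data precision: 1/σ_n² = 1/σ₀² + n/σ².
So 1/σ₀² = 1/4.4739 − 12/78.9 = 0.223519 − 0.152091 = 0.071428.
Hence σ₀² = 1/0.071428 ≈ 14.0.

σ₀² = 14.0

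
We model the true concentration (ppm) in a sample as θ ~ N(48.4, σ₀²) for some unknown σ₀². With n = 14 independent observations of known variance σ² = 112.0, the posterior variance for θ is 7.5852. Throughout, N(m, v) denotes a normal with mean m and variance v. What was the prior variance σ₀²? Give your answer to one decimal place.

σ₀² = 146.3

For the Normal–Normal model with known σ², precisions add: τ_n = τ₀ + n/σ².
So 1/σ₀² = 1/7.5852 − 14/112.0 = 0.131836 − 0.125000 = 0.006836.
Hence σ₀² = 1/0.006836 ≈ 146.3.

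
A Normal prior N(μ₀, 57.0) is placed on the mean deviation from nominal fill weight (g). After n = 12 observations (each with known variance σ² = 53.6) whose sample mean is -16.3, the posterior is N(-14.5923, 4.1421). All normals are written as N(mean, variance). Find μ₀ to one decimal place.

μ₀ = 7.2

The posterior mean is a precision-weighted average: μ_n = (τ₀μ₀ + τ_data·x̄)/(τ₀+τ_data), with τ₀=1/σ₀² and τ_data=n/σ².
Here τ₀ = 1/57.0 = 0.017544 and τ_data = 12/53.6 = 0.223881, so τ_n = 0.241425.
Rearranging for μ₀: μ₀ = (μ_n·τ_n − τ_data·x̄)/τ₀ = (-14.5923·0.241425 − 0.223881·-16.3) / 0.017544 = 0.126314/0.017544 ≈ 7.2.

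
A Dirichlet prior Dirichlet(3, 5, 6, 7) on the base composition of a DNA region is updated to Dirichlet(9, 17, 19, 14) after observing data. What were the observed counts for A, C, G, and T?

For a Dirichlet(α) prior with multinomial counts c, the posterior is Dirichlet(α + c) componentwise.
Counts are posterior − prior componentwise: 9−3=6, 17−5=12, 19−6=13, 14−7=7.

counts (6, 12, 13, 7)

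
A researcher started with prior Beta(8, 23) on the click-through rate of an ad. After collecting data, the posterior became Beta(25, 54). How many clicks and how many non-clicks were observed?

17 clicks and 31 non-clicks

Under Beta–binomial conjugacy the posterior parameters are (a+s, b+f).
So s = 25 − 8 = 17 and f = 54 − 23 = 31.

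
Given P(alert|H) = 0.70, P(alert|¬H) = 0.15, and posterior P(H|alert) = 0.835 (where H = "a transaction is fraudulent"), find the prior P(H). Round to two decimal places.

P(H) = 0.52

Bayes' rule in odds form gives O(H|E) = O(H)·[P(E|H)/P(E|¬H)], hence O(H) = O(H|E)/LR.
Posterior odds = 0.835/(1−0.835) = 5.0606. LR = 0.70/0.15 = 4.6667.
Prior odds = 5.0606/4.6667 = 1.0844, so P(H) = 1.0844/(1+1.0844) ≈ 0.52.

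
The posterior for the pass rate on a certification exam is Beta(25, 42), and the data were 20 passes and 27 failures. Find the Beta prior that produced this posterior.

Beta(5, 15)

A Beta(a, b) prior with s successes and f failures in binomial data gives a Beta(a+s, b+f) posterior.
Subtract the data counts: 25−20=5, 42−27=15.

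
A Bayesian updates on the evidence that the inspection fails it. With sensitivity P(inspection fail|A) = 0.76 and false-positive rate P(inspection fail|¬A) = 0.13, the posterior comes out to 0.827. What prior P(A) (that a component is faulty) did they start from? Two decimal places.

P(A) = 0.45

Bayes' rule in odds form gives O(A|E) = O(A)·[P(E|A)/P(E|¬A)], hence O(A) = O(A|E)/LR.
Posterior odds = 0.827/(1−0.827) = 4.7803. LR = 0.76/0.13 = 5.8462.
Prior odds = 4.7803/5.8462 = 0.8177, so P(A) = 0.8177/(1+0.8177) ≈ 0.45.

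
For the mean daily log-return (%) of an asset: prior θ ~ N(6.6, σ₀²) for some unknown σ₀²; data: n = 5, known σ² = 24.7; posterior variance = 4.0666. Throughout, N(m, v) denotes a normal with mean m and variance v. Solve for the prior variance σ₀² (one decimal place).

Posterior precision equals prior precision plus data precision: 1/σ_n² = 1/σ₀² + n/σ².
So 1/σ₀² = 1/4.0666 − 5/24.7 = 0.245906 − 0.202429 = 0.043477.
Hence σ₀² = 1/0.043477 ≈ 23.0.

σ₀² = 23.0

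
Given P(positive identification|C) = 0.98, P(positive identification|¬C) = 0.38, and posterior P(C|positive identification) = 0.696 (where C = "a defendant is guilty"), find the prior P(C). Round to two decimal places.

Bayes' rule in odds form gives O(C|E) = O(C)·[P(E|C)/P(E|¬C)], hence O(C) = O(C|E)/LR.
Posterior odds = 0.696/(1−0.696) = 2.2895. LR = 0.98/0.38 = 2.5789.
Prior odds = 2.2895/2.5789 = 0.8878, so P(C) = 0.8878/(1+0.8878) ≈ 0.47.

P(C) = 0.47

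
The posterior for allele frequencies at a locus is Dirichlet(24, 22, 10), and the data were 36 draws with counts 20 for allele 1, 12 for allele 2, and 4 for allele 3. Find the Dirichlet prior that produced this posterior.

Dirichlet(4, 10, 6)

For a Dirichlet(α) prior with multinomial counts c, the posterior is Dirichlet(α + c) componentwise.
Subtract each count from the matching posterior parameter: 24−20=4, 22−12=10, 10−4=6.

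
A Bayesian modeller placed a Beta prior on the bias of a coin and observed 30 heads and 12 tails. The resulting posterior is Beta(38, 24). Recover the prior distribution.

Beta(8, 12)

A Beta(α, β) prior with s successes and f failures in binomial data gives a Beta(α+s, β+f) posterior.
Subtract the data counts: 38−30=8, 24−12=12.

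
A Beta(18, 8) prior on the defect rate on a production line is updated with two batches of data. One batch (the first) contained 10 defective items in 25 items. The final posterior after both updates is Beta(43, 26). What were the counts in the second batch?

15 defective items and 3 good items

Sequential conjugate updates are equivalent to a single update on the pooled data, so total successes = posterior α − prior α and total failures = posterior β − prior β.
Total across both batches: 43−18=25 defective items, 26−8=18 good items.
Subtract the first batch: 25−10=15 defective items and 18−15=3 good items.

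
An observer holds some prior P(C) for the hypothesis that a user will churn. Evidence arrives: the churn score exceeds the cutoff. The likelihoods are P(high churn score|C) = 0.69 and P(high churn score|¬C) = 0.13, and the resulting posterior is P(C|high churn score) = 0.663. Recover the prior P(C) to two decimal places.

Bayes' rule in odds form gives O(C|E) = O(C)·[P(E|C)/P(E|¬C)], hence O(C) = O(C|E)/LR.
Posterior odds = 0.663/(1−0.663) = 1.9674. LR = 0.69/0.13 = 5.3077.
Prior odds = 1.9674/5.3077 = 0.3707, so P(C) = 0.3707/(1+0.3707) ≈ 0.27.

P(C) = 0.27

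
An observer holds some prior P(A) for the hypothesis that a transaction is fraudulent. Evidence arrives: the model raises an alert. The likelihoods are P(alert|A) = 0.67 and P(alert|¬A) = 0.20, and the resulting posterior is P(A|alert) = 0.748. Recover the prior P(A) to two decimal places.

P(A) = 0.47

Bayes' rule in odds form gives O(A|E) = O(A)·[P(E|A)/P(E|¬A)], hence O(A) = O(A|E)/LR.
Posterior odds = 0.748/(1−0.748) = 2.9683. LR = 0.67/0.20 = 3.3500.
Prior odds = 2.9683/3.3500 = 0.8861, so P(A) = 0.8861/(1+0.8861) ≈ 0.47.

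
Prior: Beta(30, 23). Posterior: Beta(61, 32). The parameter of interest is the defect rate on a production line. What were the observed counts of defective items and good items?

31 defective items and 9 good items

Beta is conjugate to the binomial likelihood: posterior = Beta(a+s, b+f).
Match parameters: s=61−30=31, f=32−23=9.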